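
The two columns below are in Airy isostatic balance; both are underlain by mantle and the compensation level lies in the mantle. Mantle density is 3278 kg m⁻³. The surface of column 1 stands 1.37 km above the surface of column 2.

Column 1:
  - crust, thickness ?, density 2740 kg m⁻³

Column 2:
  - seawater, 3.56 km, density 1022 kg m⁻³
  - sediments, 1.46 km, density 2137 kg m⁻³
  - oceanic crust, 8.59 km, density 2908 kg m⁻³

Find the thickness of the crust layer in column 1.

Take the compensation level at the base of the deeper column (depth z_c below the surface of column 1) and equate Σ ρ_i t_i down to z_c; mantle fills any gap and the z_c terms cancel.
Column 1: x×2740 + (z_c − 0 − x)×3278
Column 2: 1.37×0 + 3.56×1022 + 1.46×2137 + 8.59×2908 + (z_c − 1.37 − 13.61)×3278
The z_c×3278 term appears on both sides and cancels. Collect the known terms of each column as K = Σ(ρt)_known − 3278 × (depth of known layers): K_1 = 0 − 3278×0 = 0; K_2 = 31738.06 − 3278×(1.37 + 13.61) = −17366.38.
Balance: K_1 − x×(3278 − 2740) = K_2, so x = (K_1 − K_2)/(3278 − 2740) = 17366.4/538 = 32.3 km.

32.3 km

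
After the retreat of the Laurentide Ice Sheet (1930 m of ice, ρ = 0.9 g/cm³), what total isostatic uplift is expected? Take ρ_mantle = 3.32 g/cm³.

Removing the load lets mantle flow back in; uplift u satisfies ρ_ice t = ρ_m u.
u = t ρ_ice/ρ_m = 1930 m × 0.9/3.32 = 523 m.

523 m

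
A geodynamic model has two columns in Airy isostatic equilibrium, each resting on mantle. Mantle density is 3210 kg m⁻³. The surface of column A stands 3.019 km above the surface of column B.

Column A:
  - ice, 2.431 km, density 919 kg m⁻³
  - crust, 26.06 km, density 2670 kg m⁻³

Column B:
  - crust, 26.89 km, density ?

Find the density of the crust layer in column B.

2840 kg m⁻³

Take the compensation level at the base of the deeper column (depth z_c below the surface of column A) and equate Σ ρ_i t_i down to z_c; mantle fills any gap and the z_c terms cancel.
Column A: 2.431×919 + 26.06×2670 + (z_c − 28.491)×3210
Column B: 3.019×0 + 26.89×ρ + (z_c − 3.019 − 26.89)×3210
The z_c×3210 term appears on both sides and cancels. Collect the known terms of each column as K = Σ(ρt)_known − 3210 × (depth of known layers): K_A = 71814.289 − 3210×28.491 = −19641.821; K_B = 0 − 3210×(3.019 + 26.89) = −96007.89.
Balance: K_A = K_B + 26.89×ρ, so ρ = (K_A − K_B)/26.89 = 76366.1/26.89 = 2840 kg m⁻³.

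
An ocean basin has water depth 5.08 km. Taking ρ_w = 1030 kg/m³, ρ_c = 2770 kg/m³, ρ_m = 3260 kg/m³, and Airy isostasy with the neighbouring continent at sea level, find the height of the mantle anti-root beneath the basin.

By Archimedes' principle applied to the lithosphere: replacing crust with seawater at the top is compensated by replacing crust with mantle at the base: d (ρ_c − ρ_w) = a (ρ_m − ρ_c).
a = d (ρ_c − ρ_w)/(ρ_m − ρ_c) = 5.08 km × 1740/490 = 18 km.

18 km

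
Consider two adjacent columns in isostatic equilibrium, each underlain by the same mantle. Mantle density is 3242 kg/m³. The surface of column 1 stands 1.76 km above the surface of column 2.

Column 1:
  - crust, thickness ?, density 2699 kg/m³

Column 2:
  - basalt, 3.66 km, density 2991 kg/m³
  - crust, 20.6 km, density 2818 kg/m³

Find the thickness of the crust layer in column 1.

Take the compensation level at the base of the deeper column (depth z_c below the surface of column 1) and equate Σ ρ_i t_i down to z_c; mantle fills any gap and the z_c terms cancel.
Column 1: x×2699 + (z_c − 0 − x)×3242
Column 2: 1.76×0 + 3.66×2991 + 20.6×2818 + (z_c − 1.76 − 24.26)×3242
The z_c×3242 term appears on both sides and cancels. Collect the known terms of each column as K = Σ(ρt)_known − 3242 × (depth of known layers): K_1 = 0 − 3242×0 = 0; K_2 = 68997.86 − 3242×(1.76 + 24.26) = −15358.98.
Balance: K_1 − x×(3242 − 2699) = K_2, so x = (K_1 − K_2)/(3242 − 2699) = 15359/543 = 28.3 km.

28.3 km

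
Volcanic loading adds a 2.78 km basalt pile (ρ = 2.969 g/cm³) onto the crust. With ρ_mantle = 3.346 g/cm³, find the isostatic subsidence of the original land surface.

Subaerial loading: s = t ρ_load / ρ_m.
s = 2.78 km × 2.969/3.346 = 2.47 km.

2.47 km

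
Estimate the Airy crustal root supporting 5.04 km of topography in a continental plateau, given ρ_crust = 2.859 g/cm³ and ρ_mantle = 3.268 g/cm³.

35.2 km

By Archimedes' principle applied to the lithosphere: the weight of the topography is balanced by the buoyancy of the root, ρ_c h = (ρ_m − ρ_c) r.
r = h · ρ_c / (ρ_m − ρ_c) = 5.04 km × 2.859 / (3.268 − 2.859) = 35.2 km.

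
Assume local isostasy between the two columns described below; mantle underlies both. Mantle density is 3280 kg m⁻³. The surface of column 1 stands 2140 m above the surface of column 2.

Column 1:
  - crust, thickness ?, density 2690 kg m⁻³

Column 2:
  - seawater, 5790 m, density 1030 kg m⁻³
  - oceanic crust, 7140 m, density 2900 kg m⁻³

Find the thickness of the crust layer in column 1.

38600 m

Take the compensation level at the base of the deeper column (depth z_c below the surface of column 1) and equate Σ ρ_i t_i down to z_c; mantle fills any gap and the z_c terms cancel.
Column 1: x×2690 + (z_c − 0 − x)×3280
Column 2: 2140×0 + 5790×1030 + 7140×2900 + (z_c − 2140 − 12930)×3280
The z_c×3280 term appears on both sides and cancels. Collect the known terms of each column as K = Σ(ρt)_known − 3280 × (depth of known layers): K_1 = 0 − 3280×0 = 0; K_2 = 26669700 − 3280×(2140 + 12930) = −22759900.
Balance: K_1 − x×(3280 − 2690) = K_2, so x = (K_1 − K_2)/(3280 − 2690) = 22759900/590 = 38600 m.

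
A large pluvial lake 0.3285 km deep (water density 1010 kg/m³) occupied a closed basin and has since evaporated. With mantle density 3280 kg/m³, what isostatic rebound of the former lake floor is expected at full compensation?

u = d ρ_w/ρ_m = 0.3285 km × 1010/3280 = 0.101 km.

0.101 km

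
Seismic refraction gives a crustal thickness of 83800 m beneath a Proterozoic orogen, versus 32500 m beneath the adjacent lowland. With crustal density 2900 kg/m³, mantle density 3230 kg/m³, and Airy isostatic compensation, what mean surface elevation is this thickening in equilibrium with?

Excess crust Δ = 83800 m − 32500 m = 51300 m, split between elevation h and root r with h + r = Δ.
Airy balance ρ_c h = (ρ_m − ρ_c) r gives r = h ρ_c/(ρ_m − ρ_c), so h (1 + ρ_c/(ρ_m − ρ_c)) = Δ, i.e. h = Δ (ρ_m − ρ_c)/ρ_m.
h = 51300 m × 330/3230 = 5240 m.

5240 m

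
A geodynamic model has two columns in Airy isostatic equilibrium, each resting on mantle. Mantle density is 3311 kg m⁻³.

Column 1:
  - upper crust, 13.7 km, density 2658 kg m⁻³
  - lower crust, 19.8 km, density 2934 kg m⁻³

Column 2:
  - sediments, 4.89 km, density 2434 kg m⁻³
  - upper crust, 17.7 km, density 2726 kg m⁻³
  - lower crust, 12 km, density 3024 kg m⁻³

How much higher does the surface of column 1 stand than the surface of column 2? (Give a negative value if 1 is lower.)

−0.506 km

For any compensation level in the mantle, the mantle terms cancel and isostasy reduces to e = (Σt_1 − Σt_2) − (Σ(ρt)_1 − Σ(ρt)_2) / ρ_m.
Σt_1 = 33.5 km; Σt_2 = 34.59 km; Σ(ρt)_1 = 94507.8; Σ(ρt)_2 = 96440.46 (in km·kg m⁻³).
e = (33.5 − 34.59) − (94507.8 − 96440.46) / 3311 = −0.506 km.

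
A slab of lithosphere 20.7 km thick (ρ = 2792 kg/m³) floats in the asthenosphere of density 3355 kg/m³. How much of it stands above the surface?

Floating equilibrium: submerged depth d = t ρ_obj/ρ_fluid = 20.7 km × 2792/3355 = 17.23 km.
Freeboard = t − d = 20.7 km − 17.23 km = 3.47 km.

3.47 km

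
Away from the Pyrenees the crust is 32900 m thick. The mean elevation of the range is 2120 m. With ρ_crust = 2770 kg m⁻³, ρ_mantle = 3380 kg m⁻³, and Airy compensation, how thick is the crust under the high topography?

44600 m

Root depth r = h ρ_c / (ρ_m − ρ_c) = 2120 m × 2770 / 610 = 9627 m.
Total thickness = T + h + r = 32900 m + 2120 m + 9627 m = 44600 m.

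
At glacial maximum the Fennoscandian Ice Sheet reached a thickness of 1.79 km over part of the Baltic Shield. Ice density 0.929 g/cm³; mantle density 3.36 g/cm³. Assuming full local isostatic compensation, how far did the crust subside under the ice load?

Equating mass per unit area of the two columns: the ice load ρ_ice t is balanced by mantle displaced below, ρ_m s.
s = t ρ_ice / ρ_m = 1.79 km × 0.929/3.36 = 0.495 km.

0.495 km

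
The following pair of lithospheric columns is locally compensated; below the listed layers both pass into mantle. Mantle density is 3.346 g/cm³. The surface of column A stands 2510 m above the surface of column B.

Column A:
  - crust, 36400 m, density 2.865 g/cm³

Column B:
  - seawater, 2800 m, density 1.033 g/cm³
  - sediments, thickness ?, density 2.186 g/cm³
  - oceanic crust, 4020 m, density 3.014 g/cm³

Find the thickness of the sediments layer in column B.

1120 m

Take the compensation level at the base of the deeper column (depth z_c below the surface of column A) and equate Σ ρ_i t_i down to z_c; mantle fills any gap and the z_c terms cancel.
Column A: 36400×2.865 + (z_c − 36400)×3.346
Column B: 2510×0 + 2800×1.033 + x×2.186 + 4020×3.014 + (z_c − 2510 − 6820 − x)×3.346
The z_c×3.346 term appears on both sides and cancels. Collect the known terms of each column as K = Σ(ρt)_known − 3.346 × (depth of known layers): K_A = 104286 − 3.346×36400 = −17508.4; K_B = 15008.68 − 3.346×(2510 + 6820) = −16209.5.
Balance: K_A = K_B − x×(3.346 − 2.186), so x = (K_B − K_A)/(3.346 − 2.186) = 1298.9/1.16 = 1120 m.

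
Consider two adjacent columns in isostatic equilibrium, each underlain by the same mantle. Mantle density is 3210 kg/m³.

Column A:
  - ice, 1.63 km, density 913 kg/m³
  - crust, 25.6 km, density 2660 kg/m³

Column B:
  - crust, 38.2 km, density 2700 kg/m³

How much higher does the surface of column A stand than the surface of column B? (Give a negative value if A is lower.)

For any compensation level in the mantle, the mantle terms cancel and isostasy reduces to e = (Σt_A − Σt_B) − (Σ(ρt)_A − Σ(ρt)_B) / ρ_m.
Σt_A = 27.23 km; Σt_B = 38.2 km; Σ(ρt)_A = 69584.19; Σ(ρt)_B = 103140 (in km·kg/m³).
e = (27.23 − 38.2) − (69584.19 − 103140) / 3210 = −0.516 km.

−0.516 km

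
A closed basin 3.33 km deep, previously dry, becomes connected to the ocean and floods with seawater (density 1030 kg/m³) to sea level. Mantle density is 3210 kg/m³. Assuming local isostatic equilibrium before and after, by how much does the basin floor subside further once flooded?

1.57 km

After flooding the water column is d + s deep. Its weight must equal the weight of mantle displaced by the extra subsidence s: (d + s) ρ_w = s ρ_m.
s = d ρ_w / (ρ_m − ρ_w) = 3.33 km × 1030/(3210 − 1030) = 1.57 km.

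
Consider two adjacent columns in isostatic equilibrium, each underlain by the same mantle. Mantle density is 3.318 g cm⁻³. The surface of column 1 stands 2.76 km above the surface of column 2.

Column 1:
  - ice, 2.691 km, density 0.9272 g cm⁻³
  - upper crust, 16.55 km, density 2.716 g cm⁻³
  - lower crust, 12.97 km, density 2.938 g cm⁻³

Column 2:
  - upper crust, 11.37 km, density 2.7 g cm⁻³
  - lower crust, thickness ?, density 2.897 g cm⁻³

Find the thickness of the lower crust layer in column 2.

Take the compensation level at the base of the deeper column (depth z_c below the surface of column 1) and equate Σ ρ_i t_i down to z_c; mantle fills any gap and the z_c terms cancel.
Column 1: 2.691×0.9272 + 16.55×2.716 + 12.97×2.938 + (z_c − 32.211)×3.318
Column 2: 2.76×0 + 11.37×2.7 + x×2.897 + (z_c − 2.76 − 11.37 − x)×3.318
The z_c×3.318 term appears on both sides and cancels. Collect the known terms of each column as K = Σ(ρt)_known − 3.318 × (depth of known layers): K_1 = 85.5507552 − 3.318×32.211 = −21.3253428; K_2 = 30.699 − 3.318×(2.76 + 11.37) = −16.18434.
Balance: K_1 = K_2 − x×(3.318 − 2.897), so x = (K_2 − K_1)/(3.318 − 2.897) = 5.141/0.421 = 12.2 km.

12.2 km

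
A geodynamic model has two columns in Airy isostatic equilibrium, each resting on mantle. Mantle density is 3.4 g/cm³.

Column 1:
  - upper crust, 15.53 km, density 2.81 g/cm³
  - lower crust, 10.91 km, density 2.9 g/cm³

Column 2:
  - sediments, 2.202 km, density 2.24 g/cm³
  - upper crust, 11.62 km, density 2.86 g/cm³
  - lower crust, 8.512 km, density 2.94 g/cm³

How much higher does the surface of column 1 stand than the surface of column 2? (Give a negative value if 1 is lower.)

For any compensation level in the mantle, the mantle terms cancel and isostasy reduces to e = (Σt_1 − Σt_2) − (Σ(ρt)_1 − Σ(ρt)_2) / ρ_m.
Σt_1 = 26.44 km; Σt_2 = 22.334 km; Σ(ρt)_1 = 75.2783; Σ(ρt)_2 = 63.19096 (in km·g/cm³).
e = (26.44 − 22.334) − (75.2783 − 63.19096) / 3.4 = 0.551 km.

0.551 km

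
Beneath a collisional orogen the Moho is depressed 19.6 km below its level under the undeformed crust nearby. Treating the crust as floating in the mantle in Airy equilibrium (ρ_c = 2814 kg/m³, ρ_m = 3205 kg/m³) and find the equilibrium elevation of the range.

2.72 km

Equating mass per unit area of the two columns: ρ_c h = (ρ_m − ρ_c) r.
h = r (ρ_m − ρ_c) / ρ_c = 19.6 km × (3205 − 2814) / 2814 = 2.72 km.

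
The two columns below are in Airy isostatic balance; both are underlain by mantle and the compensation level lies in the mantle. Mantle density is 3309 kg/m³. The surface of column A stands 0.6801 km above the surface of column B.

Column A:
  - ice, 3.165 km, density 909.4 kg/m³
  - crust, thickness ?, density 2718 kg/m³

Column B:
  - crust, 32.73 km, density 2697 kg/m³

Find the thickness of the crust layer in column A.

24.9 km

Take the compensation level at the base of the deeper column (depth z_c below the surface of column A) and equate Σ ρ_i t_i down to z_c; mantle fills any gap and the z_c terms cancel.
Column A: 3.165×909.4 + x×2718 + (z_c − 3.165 − x)×3309
Column B: 0.6801×0 + 32.73×2697 + (z_c − 0.6801 − 32.73)×3309
The z_c×3309 term appears on both sides and cancels. Collect the known terms of each column as K = Σ(ρt)_known − 3309 × (depth of known layers): K_A = 2878.251 − 3309×3.165 = −7594.734; K_B = 88272.81 − 3309×(0.6801 + 32.73) = −22281.2109.
Balance: K_A − x×(3309 − 2718) = K_B, so x = (K_A − K_B)/(3309 − 2718) = 14686.5/591 = 24.9 km.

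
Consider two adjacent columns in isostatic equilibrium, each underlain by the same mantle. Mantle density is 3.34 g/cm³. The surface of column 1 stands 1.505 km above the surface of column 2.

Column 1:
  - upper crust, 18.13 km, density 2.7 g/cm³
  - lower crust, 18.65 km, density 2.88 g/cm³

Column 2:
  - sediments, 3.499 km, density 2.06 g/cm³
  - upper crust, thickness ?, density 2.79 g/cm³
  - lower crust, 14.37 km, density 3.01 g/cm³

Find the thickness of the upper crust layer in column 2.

10.8 km

Take the compensation level at the base of the deeper column (depth z_c below the surface of column 1) and equate Σ ρ_i t_i down to z_c; mantle fills any gap and the z_c terms cancel.
Column 1: 18.13×2.7 + 18.65×2.88 + (z_c − 36.78)×3.34
Column 2: 1.505×0 + 3.499×2.06 + x×2.79 + 14.37×3.01 + (z_c − 1.505 − 17.869 − x)×3.34
The z_c×3.34 term appears on both sides and cancels. Collect the known terms of each column as K = Σ(ρt)_known − 3.34 × (depth of known layers): K_1 = 102.663 − 3.34×36.78 = −20.1822; K_2 = 50.46164 − 3.34×(1.505 + 17.869) = −14.24752.
Balance: K_1 = K_2 − x×(3.34 − 2.79), so x = (K_2 − K_1)/(3.34 − 2.79) = 5.93468/0.55 = 10.8 km.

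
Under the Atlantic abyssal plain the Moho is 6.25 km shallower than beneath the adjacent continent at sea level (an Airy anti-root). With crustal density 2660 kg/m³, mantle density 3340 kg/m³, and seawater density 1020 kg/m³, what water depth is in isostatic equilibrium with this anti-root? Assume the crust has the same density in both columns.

2.59 km

Replacing a thickness d of crust by seawater at the top must be balanced by replacing crust with mantle at the base: d (ρ_c − ρ_w) = a (ρ_m − ρ_c).
d = a (ρ_m − ρ_c)/(ρ_c − ρ_w) = 6.25 km × 680/1640 = 2.59 km.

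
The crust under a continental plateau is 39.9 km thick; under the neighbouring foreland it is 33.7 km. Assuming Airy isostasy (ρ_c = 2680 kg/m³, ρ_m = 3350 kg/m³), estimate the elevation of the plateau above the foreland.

Excess crust Δ = 39.9 km − 33.7 km = 6.2 km, split between elevation h and root r with h + r = Δ.
Airy balance ρ_c h = (ρ_m − ρ_c) r gives r = h ρ_c/(ρ_m − ρ_c), so h (1 + ρ_c/(ρ_m − ρ_c)) = Δ, i.e. h = Δ (ρ_m − ρ_c)/ρ_m.
h = 6.2 km × 670/3350 = 1.24 km.

1.24 km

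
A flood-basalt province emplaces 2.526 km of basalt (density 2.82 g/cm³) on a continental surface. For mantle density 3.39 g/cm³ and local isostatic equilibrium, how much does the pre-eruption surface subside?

2.1 km

Subaerial loading: s = t ρ_load / ρ_m.
s = 2.526 km × 2.82/3.39 = 2.1 km.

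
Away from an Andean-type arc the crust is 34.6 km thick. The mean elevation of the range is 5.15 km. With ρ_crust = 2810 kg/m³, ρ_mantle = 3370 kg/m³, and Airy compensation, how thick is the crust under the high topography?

Root depth r = h ρ_c / (ρ_m − ρ_c) = 5.15 km × 2810 / 560 = 25.84 km.
Total thickness = T + h + r = 34.6 km + 5.15 km + 25.84 km = 65.6 km.

65.6 km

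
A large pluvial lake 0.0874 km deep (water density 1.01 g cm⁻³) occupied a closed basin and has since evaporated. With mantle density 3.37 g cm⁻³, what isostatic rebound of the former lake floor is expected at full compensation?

u = d ρ_w/ρ_m = 0.0874 km × 1.01/3.37 = 0.0262 km.

0.0262 km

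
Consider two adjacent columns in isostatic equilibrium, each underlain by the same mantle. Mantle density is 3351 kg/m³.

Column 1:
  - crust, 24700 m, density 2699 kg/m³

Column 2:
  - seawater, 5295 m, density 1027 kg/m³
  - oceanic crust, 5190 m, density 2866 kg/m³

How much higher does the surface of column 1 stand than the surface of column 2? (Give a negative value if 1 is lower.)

382 m

For any compensation level in the mantle, the mantle terms cancel and isostasy reduces to e = (Σt_1 − Σt_2) − (Σ(ρt)_1 − Σ(ρt)_2) / ρ_m.
Σt_1 = 24700 m; Σt_2 = 10485 m; Σ(ρt)_1 = 66665300; Σ(ρt)_2 = 20312505 (in m·kg/m³).
e = (24700 − 10485) − (66665300 − 20312505) / 3351 = 382 m.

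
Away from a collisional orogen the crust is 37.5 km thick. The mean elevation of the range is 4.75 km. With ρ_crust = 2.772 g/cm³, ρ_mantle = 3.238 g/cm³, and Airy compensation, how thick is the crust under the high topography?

Root depth r = h ρ_c / (ρ_m − ρ_c) = 4.75 km × 2.772 / 0.466 = 28.26 km.
Total thickness = T + h + r = 37.5 km + 4.75 km + 28.26 km = 70.5 km.

70.5 km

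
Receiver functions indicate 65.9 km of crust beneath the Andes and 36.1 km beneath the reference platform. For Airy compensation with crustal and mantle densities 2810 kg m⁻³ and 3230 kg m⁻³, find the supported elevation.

3.87 km

Excess crust Δ = 65.9 km − 36.1 km = 29.8 km, split between elevation h and root r with h + r = Δ.
Airy balance ρ_c h = (ρ_m − ρ_c) r gives r = h ρ_c/(ρ_m − ρ_c), so h (1 + ρ_c/(ρ_m − ρ_c)) = Δ, i.e. h = Δ (ρ_m − ρ_c)/ρ_m.
h = 29.8 km × 420/3230 = 3.87 km.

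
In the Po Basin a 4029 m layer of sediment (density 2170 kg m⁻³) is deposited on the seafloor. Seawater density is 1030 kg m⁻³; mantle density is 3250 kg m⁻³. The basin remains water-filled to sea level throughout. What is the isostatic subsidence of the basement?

2070 m

Submarine loading: the sediment displaces seawater, and the subsidence is in turn flooded, so s (ρ_m − ρ_w) = t (ρ_sed − ρ_w).
s = 4029 m × (2170 − 1030) / (3250 − 1030) = 2070 m.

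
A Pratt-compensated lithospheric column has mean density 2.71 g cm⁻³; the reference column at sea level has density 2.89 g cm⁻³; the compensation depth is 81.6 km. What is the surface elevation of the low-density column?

ρ_ref D = ρ (D + h) → h = D (ρ_ref − ρ)/ρ.
h = 81.6 km × (2.89 − 2.71)/2.71 = 5.42 km.

5.42 km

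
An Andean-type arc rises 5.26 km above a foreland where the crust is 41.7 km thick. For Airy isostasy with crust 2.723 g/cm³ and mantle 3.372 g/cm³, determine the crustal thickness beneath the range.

Root depth r = h ρ_c / (ρ_m − ρ_c) = 5.26 km × 2.723 / 0.649 = 22.07 km.
Total thickness = T + h + r = 41.7 km + 5.26 km + 22.07 km = 69 km.

69 km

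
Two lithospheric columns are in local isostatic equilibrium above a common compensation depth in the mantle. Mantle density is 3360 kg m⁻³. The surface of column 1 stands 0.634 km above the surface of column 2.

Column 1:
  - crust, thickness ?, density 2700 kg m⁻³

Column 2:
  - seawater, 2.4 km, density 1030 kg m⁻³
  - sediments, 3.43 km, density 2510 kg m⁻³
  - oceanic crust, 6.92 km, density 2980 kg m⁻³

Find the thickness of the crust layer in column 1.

Take the compensation level at the base of the deeper column (depth z_c below the surface of column 1) and equate Σ ρ_i t_i down to z_c; mantle fills any gap and the z_c terms cancel.
Column 1: x×2700 + (z_c − 0 − x)×3360
Column 2: 0.634×0 + 2.4×1030 + 3.43×2510 + 6.92×2980 + (z_c − 0.634 − 12.75)×3360
The z_c×3360 term appears on both sides and cancels. Collect the known terms of each column as K = Σ(ρt)_known − 3360 × (depth of known layers): K_1 = 0 − 3360×0 = 0; K_2 = 31702.9 − 3360×(0.634 + 12.75) = −13267.34.
Balance: K_1 − x×(3360 − 2700) = K_2, so x = (K_1 − K_2)/(3360 − 2700) = 13267.3/660 = 20.1 km.

20.1 km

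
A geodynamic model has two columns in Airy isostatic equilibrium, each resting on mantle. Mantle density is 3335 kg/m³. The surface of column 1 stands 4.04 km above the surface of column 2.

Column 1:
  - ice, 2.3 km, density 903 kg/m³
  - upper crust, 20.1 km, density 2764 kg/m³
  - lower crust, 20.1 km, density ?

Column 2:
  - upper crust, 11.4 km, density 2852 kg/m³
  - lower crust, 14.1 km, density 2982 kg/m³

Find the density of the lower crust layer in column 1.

Take the compensation level at the base of the deeper column (depth z_c below the surface of column 1) and equate Σ ρ_i t_i down to z_c; mantle fills any gap and the z_c terms cancel.
Column 1: 2.3×903 + 20.1×2764 + 20.1×ρ + (z_c − 42.5)×3335
Column 2: 4.04×0 + 11.4×2852 + 14.1×2982 + (z_c − 4.04 − 25.5)×3335
The z_c×3335 term appears on both sides and cancels. Collect the known terms of each column as K = Σ(ρt)_known − 3335 × (depth of known layers): K_1 = 57633.3 − 3335×42.5 = −84104.2; K_2 = 74559 − 3335×(4.04 + 25.5) = −23956.9.
Balance: K_1 + 20.1×ρ = K_2, so ρ = (K_2 − K_1)/20.1 = 60147.3/20.1 = 2990 kg/m³.

2990 kg/m³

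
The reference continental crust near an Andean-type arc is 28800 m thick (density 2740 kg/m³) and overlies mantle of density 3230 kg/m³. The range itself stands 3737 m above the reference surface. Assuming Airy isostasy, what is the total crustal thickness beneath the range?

53400 m

Root depth r = h ρ_c / (ρ_m − ρ_c) = 3737 m × 2740 / 490 = 20900 m.
Total thickness = T + h + r = 28800 m + 3737 m + 20900 m = 53400 m.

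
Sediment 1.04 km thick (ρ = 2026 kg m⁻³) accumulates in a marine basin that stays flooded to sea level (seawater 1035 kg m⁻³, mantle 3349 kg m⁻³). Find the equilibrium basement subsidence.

0.445 km

Submarine loading: the sediment displaces seawater, and the subsidence is in turn flooded, so s (ρ_m − ρ_w) = t (ρ_sed − ρ_w).
s = 1.04 km × (2026 − 1035) / (3349 − 1035) = 0.445 km.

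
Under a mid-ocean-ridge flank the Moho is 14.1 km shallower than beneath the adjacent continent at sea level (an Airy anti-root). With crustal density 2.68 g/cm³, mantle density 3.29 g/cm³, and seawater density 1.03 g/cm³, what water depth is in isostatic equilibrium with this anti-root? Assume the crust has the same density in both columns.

5.21 km

Replacing a thickness d of crust by seawater at the top must be balanced by replacing crust with mantle at the base: d (ρ_c − ρ_w) = a (ρ_m − ρ_c).
d = a (ρ_m − ρ_c)/(ρ_c − ρ_w) = 14.1 km × 0.61/1.65 = 5.21 km.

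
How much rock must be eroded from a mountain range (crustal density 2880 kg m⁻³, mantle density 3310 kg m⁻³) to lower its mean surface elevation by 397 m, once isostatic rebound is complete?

Net drop Δ = e − u = e − e ρ_c/ρ_m = e (ρ_m − ρ_c)/ρ_m.
e = Δ ρ_m/(ρ_m − ρ_c) = 397 m × 3310/430 = 3060 m.

3060 m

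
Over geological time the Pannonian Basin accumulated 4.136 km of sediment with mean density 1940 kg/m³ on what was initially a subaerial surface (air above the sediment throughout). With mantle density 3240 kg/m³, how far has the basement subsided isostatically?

Subaerial load: s = t ρ_sed / ρ_m = 4.136 km × 1940/3240 = 2.48 km.

2.48 km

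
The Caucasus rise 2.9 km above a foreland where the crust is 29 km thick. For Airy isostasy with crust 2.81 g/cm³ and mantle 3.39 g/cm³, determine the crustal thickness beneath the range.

46 km

Root depth r = h ρ_c / (ρ_m − ρ_c) = 2.9 km × 2.81 / 0.58 = 14.05 km.
Total thickness = T + h + r = 29 km + 2.9 km + 14.05 km = 46 km.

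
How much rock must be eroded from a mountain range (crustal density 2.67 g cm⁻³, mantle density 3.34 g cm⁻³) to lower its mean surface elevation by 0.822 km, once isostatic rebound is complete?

4.1 km

Net drop Δ = e − u = e − e ρ_c/ρ_m = e (ρ_m − ρ_c)/ρ_m.
e = Δ ρ_m/(ρ_m − ρ_c) = 0.822 km × 3.34/0.67 = 4.1 km.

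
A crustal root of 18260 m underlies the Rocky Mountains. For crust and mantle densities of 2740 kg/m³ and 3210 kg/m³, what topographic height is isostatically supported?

Equating mass per unit area of the two columns: ρ_c h = (ρ_m − ρ_c) r.
h = r (ρ_m − ρ_c) / ρ_c = 18260 m × (3210 − 2740) / 2740 = 3130 m.

3130 m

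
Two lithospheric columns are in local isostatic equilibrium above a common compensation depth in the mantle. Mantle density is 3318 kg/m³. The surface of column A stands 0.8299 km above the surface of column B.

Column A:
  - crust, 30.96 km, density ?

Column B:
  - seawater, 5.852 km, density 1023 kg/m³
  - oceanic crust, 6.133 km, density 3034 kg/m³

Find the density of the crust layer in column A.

Take the compensation level at the base of the deeper column (depth z_c below the surface of column A) and equate Σ ρ_i t_i down to z_c; mantle fills any gap and the z_c terms cancel.
Column A: 30.96×ρ + (z_c − 30.96)×3318
Column B: 0.8299×0 + 5.852×1023 + 6.133×3034 + (z_c − 0.8299 − 11.985)×3318
The z_c×3318 term appears on both sides and cancels. Collect the known terms of each column as K = Σ(ρt)_known − 3318 × (depth of known layers): K_A = 0 − 3318×30.96 = −102725.28; K_B = 24594.118 − 3318×(0.8299 + 11.985) = −17925.7202.
Balance: K_A + 30.96×ρ = K_B, so ρ = (K_B − K_A)/30.96 = 84799.6/30.96 = 2740 kg/m³.

2740 kg/m³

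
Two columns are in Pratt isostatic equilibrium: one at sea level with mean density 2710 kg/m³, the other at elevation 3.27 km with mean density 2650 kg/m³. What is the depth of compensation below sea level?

ρ_ref D = ρ (D + h) → D (ρ_ref − ρ) = ρ h.
D = ρ h/(ρ_ref − ρ) = 2650 × 3.27 km/(2710 − 2650) = 144 km.

144 km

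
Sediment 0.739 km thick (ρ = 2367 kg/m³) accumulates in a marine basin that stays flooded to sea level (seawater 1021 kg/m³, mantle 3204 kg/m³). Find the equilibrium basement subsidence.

0.456 km

Submarine loading: the sediment displaces seawater, and the subsidence is in turn flooded, so s (ρ_m − ρ_w) = t (ρ_sed − ρ_w).
s = 0.739 km × (2367 − 1021) / (3204 − 1021) = 0.456 km.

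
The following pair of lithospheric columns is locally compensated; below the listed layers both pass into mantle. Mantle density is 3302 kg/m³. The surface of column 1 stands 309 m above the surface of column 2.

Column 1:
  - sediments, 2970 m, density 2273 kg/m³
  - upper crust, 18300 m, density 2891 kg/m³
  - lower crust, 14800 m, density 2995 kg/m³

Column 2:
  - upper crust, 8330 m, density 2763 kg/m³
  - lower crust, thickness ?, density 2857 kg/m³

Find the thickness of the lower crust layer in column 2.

21600 m

Take the compensation level at the base of the deeper column (depth z_c below the surface of column 1) and equate Σ ρ_i t_i down to z_c; mantle fills any gap and the z_c terms cancel.
Column 1: 2970×2273 + 18300×2891 + 14800×2995 + (z_c − 36070)×3302
Column 2: 309×0 + 8330×2763 + x×2857 + (z_c − 309 − 8330 − x)×3302
The z_c×3302 term appears on both sides and cancels. Collect the known terms of each column as K = Σ(ρt)_known − 3302 × (depth of known layers): K_1 = 103982110 − 3302×36070 = −15121030; K_2 = 23015790 − 3302×(309 + 8330) = −5510188.
Balance: K_1 = K_2 − x×(3302 − 2857), so x = (K_2 − K_1)/(3302 − 2857) = 9610840/445 = 21600 m.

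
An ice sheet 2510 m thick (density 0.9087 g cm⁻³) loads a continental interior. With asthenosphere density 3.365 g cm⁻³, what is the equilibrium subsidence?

678 m

In Airy isostatic equilibrium: the ice load ρ_ice t is balanced by mantle displaced below, ρ_m s.
s = t ρ_ice / ρ_m = 2510 m × 0.9087/3.365 = 678 m.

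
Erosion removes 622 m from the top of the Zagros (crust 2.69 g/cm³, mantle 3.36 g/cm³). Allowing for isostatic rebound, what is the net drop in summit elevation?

Rebound u = e ρ_c/ρ_m = 622 m × 2.69/3.36 = 498 m.
Net surface drop = e − u = 622 m − 498 m = e (ρ_m − ρ_c)/ρ_m = 124 m.

124 m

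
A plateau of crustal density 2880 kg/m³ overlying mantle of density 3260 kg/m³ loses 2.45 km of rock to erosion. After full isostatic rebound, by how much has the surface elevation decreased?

0.286 km

Rebound u = e ρ_c/ρ_m = 2.45 km × 2880/3260 = 2.164 km.
Net surface drop = e − u = 2.45 km − 2.164 km = e (ρ_m − ρ_c)/ρ_m = 0.286 km.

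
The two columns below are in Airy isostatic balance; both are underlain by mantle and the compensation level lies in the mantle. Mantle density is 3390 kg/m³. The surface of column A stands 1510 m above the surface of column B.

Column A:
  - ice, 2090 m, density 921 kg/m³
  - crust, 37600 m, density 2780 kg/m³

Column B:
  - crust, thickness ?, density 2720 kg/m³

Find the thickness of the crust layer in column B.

Take the compensation level at the base of the deeper column (depth z_c below the surface of column A) and equate Σ ρ_i t_i down to z_c; mantle fills any gap and the z_c terms cancel.
Column A: 2090×921 + 37600×2780 + (z_c − 39690)×3390
Column B: 1510×0 + x×2720 + (z_c − 1510 − 0 − x)×3390
The z_c×3390 term appears on both sides and cancels. Collect the known terms of each column as K = Σ(ρt)_known − 3390 × (depth of known layers): K_A = 106452890 − 3390×39690 = −28096210; K_B = 0 − 3390×(1510 + 0) = −5118900.
Balance: K_A = K_B − x×(3390 − 2720), so x = (K_B − K_A)/(3390 − 2720) = 22977300/670 = 34300 m.

34300 m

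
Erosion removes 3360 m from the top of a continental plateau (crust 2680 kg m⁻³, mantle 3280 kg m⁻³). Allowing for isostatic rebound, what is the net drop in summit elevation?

615 m

Rebound u = e ρ_c/ρ_m = 3360 m × 2680/3280 = 2745 m.
Net surface drop = e − u = 3360 m − 2745 m = e (ρ_m − ρ_c)/ρ_m = 615 m.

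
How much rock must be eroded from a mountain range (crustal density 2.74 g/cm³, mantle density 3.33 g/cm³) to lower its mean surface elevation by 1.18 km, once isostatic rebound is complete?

Net drop Δ = e − u = e − e ρ_c/ρ_m = e (ρ_m − ρ_c)/ρ_m.
e = Δ ρ_m/(ρ_m − ρ_c) = 1.18 km × 3.33/0.59 = 6.66 km.

6.66 km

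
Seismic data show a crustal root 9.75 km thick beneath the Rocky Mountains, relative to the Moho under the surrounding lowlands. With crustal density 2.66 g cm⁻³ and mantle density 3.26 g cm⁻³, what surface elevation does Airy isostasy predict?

2.2 km

Balancing pressure at the compensation depth: ρ_c h = (ρ_m − ρ_c) r.
h = r (ρ_m − ρ_c) / ρ_c = 9.75 km × (3.26 − 2.66) / 2.66 = 2.2 km.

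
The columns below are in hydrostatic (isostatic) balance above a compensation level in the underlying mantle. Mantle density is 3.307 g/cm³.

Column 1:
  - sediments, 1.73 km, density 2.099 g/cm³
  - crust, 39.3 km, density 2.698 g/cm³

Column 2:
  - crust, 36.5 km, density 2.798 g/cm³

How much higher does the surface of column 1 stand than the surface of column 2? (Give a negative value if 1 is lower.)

For any compensation level in the mantle, the mantle terms cancel and isostasy reduces to e = (Σt_1 − Σt_2) − (Σ(ρt)_1 − Σ(ρt)_2) / ρ_m.
Σt_1 = 41.03 km; Σt_2 = 36.5 km; Σ(ρt)_1 = 109.66267; Σ(ρt)_2 = 102.127 (in km·g/cm³).
e = (41.03 − 36.5) − (109.66267 − 102.127) / 3.307 = 2.25 km.

2.25 km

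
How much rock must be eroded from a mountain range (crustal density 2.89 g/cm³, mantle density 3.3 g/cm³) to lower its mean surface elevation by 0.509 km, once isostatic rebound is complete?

4.1 km

Net drop Δ = e − u = e − e ρ_c/ρ_m = e (ρ_m − ρ_c)/ρ_m.
e = Δ ρ_m/(ρ_m − ρ_c) = 0.509 km × 3.3/0.41 = 4.1 km.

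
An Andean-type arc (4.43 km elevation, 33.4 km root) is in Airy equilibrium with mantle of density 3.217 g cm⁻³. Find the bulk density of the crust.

ρ_c h = (ρ_m − ρ_c) r → ρ_c (h + r) = ρ_m r → ρ_c = ρ_m r / (h + r).
ρ_c = 3.217 × 33.4 km / (4.43 km + 33.4 km) = 2.84 g cm⁻³.

2.84 g cm⁻³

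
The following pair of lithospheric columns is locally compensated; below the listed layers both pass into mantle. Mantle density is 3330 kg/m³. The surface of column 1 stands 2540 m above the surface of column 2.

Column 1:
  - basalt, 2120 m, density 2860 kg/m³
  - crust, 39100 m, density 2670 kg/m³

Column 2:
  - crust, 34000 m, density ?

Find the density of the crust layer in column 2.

Take the compensation level at the base of the deeper column (depth z_c below the surface of column 1) and equate Σ ρ_i t_i down to z_c; mantle fills any gap and the z_c terms cancel.
Column 1: 2120×2860 + 39100×2670 + (z_c − 41220)×3330
Column 2: 2540×0 + 34000×ρ + (z_c − 2540 − 34000)×3330
The z_c×3330 term appears on both sides and cancels. Collect the known terms of each column as K = Σ(ρt)_known − 3330 × (depth of known layers): K_1 = 110460200 − 3330×41220 = −26802400; K_2 = 0 − 3330×(2540 + 34000) = −121678200.
Balance: K_1 = K_2 + 34000×ρ, so ρ = (K_1 − K_2)/34000 = 94875800/34000 = 2790 kg/m³.

2790 kg/m³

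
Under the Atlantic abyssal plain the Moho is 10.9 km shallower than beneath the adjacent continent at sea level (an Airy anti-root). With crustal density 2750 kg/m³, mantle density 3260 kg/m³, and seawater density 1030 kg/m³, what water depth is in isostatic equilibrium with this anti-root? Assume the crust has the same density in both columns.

3.23 km

Replacing a thickness d of crust by seawater at the top must be balanced by replacing crust with mantle at the base: d (ρ_c − ρ_w) = a (ρ_m − ρ_c).
d = a (ρ_m − ρ_c)/(ρ_c − ρ_w) = 10.9 km × 510/1720 = 3.23 km.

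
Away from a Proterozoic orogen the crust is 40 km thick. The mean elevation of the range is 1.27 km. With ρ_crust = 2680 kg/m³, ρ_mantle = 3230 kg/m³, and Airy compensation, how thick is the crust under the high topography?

47.5 km

Root depth r = h ρ_c / (ρ_m − ρ_c) = 1.27 km × 2680 / 550 = 6.188 km.
Total thickness = T + h + r = 40 km + 1.27 km + 6.188 km = 47.5 km.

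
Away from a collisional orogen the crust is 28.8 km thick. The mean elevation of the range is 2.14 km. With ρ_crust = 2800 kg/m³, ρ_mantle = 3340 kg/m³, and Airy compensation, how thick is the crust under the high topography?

Root depth r = h ρ_c / (ρ_m − ρ_c) = 2.14 km × 2800 / 540 = 11.1 km.
Total thickness = T + h + r = 28.8 km + 2.14 km + 11.1 km = 42 km.

42 km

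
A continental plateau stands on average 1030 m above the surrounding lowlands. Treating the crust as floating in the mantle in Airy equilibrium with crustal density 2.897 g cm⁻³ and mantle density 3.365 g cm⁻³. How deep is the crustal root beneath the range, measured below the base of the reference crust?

Isostatic balance requires: the weight of the topography is balanced by the buoyancy of the root, ρ_c h = (ρ_m − ρ_c) r.
r = h · ρ_c / (ρ_m − ρ_c) = 1030 m × 2.897 / (3.365 − 2.897) = 6380 m.

6380 m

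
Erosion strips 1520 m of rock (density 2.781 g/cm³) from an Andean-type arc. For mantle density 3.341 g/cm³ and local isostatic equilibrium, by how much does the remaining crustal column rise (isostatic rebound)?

1270 m

Unloading: uplift u = e ρ_c/ρ_m = 1520 m × 2.781/3.341 = 1270 m.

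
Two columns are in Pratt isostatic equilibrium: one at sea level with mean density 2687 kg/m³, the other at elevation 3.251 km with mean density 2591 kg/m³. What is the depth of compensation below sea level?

ρ_ref D = ρ (D + h) → D (ρ_ref − ρ) = ρ h.
D = ρ h/(ρ_ref − ρ) = 2591 × 3.251 km/(2687 − 2591) = 87.7 km.

87.7 km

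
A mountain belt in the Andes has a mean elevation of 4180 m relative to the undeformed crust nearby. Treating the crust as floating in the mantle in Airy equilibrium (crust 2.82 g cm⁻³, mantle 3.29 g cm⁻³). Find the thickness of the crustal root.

25100 m

By Archimedes' principle applied to the lithosphere: the weight of the topography is balanced by the buoyancy of the root, ρ_c h = (ρ_m − ρ_c) r.
r = h · ρ_c / (ρ_m − ρ_c) = 4180 m × 2.82 / (3.29 − 2.82) = 25100 m.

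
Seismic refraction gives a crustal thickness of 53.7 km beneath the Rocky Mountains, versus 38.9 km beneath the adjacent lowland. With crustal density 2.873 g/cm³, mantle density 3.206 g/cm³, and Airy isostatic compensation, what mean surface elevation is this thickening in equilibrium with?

1.54 km

Excess crust Δ = 53.7 km − 38.9 km = 14.8 km, split between elevation h and root r with h + r = Δ.
Airy balance ρ_c h = (ρ_m − ρ_c) r gives r = h ρ_c/(ρ_m − ρ_c), so h (1 + ρ_c/(ρ_m − ρ_c)) = Δ, i.e. h = Δ (ρ_m − ρ_c)/ρ_m.
h = 14.8 km × 0.333/3.206 = 1.54 km.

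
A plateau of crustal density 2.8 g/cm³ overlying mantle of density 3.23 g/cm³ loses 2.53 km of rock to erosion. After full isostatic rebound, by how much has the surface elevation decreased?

0.337 km

Rebound u = e ρ_c/ρ_m = 2.53 km × 2.8/3.23 = 2.193 km.
Net surface drop = e − u = 2.53 km − 2.193 km = e (ρ_m − ρ_c)/ρ_m = 0.337 km.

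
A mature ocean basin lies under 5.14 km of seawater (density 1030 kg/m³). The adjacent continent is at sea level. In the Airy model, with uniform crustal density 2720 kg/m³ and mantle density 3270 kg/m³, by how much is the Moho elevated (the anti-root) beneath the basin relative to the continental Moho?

15.8 km

In Airy isostatic equilibrium: replacing crust with seawater at the top is compensated by replacing crust with mantle at the base: d (ρ_c − ρ_w) = a (ρ_m − ρ_c).
a = d (ρ_c − ρ_w)/(ρ_m − ρ_c) = 5.14 km × 1690/550 = 15.8 km.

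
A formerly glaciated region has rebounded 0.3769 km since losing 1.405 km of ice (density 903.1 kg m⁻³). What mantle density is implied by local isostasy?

ρ_m = ρ_ice t / u = 903.1 × 1.405 km/0.3769 km = 3370 kg m⁻³.

3370 kg m⁻³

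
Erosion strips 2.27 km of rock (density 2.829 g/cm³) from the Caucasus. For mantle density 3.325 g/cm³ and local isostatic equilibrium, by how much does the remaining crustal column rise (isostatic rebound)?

1.93 km

Unloading: uplift u = e ρ_c/ρ_m = 2.27 km × 2.829/3.325 = 1.93 km.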